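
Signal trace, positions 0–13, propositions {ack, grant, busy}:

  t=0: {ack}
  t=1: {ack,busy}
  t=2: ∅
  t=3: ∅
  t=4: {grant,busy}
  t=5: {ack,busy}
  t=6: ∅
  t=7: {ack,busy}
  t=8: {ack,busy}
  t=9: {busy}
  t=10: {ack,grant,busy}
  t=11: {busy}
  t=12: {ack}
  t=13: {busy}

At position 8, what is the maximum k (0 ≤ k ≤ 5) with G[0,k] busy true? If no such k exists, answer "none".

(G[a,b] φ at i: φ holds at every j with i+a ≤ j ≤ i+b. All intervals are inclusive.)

3

busy must hold from j=8 onward; find where it first fails.
  j=8: holds
  j=9: holds
  j=10: holds
  j=11: holds
  j=12: fails
Holds on [8,11], so largest k = 3.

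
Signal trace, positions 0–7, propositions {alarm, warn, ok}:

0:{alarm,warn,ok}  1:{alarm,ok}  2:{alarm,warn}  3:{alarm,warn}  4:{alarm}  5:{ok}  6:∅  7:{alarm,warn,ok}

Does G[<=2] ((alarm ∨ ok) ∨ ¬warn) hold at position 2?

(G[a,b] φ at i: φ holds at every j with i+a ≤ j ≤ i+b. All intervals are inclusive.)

Check ((alarm ∨ ok) ∨ ¬warn) at every j in [2,4]:
  j=2: true
  j=3: true
  j=4: true
All positions satisfy it → formula holds.

Holds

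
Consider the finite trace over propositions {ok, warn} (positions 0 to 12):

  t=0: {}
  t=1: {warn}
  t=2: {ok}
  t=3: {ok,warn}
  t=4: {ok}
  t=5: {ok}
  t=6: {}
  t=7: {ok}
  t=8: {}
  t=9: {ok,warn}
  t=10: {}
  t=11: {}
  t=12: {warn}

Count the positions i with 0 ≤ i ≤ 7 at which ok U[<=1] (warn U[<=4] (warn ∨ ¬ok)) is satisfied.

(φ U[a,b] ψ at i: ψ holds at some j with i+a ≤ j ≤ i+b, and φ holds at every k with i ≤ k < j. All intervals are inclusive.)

7

Evaluate at each i in [0,7]:
  i=0: ✓ (rhs at j=0)
  i=1: ✓ (rhs at j=1)
  i=2: ✓ (rhs at j=3; lhs holds on [2,2])
  i=3: ✓ (rhs at j=3)
  i=4: ✗ (no rhs in [4,5])
  i=5: ✓ (rhs at j=6; lhs holds on [5,5])
  i=6: ✓ (rhs at j=6)
  i=7: ✓ (rhs at j=8; lhs holds on [7,7])
Positions where it holds: {0, 1, 2, 3, 5, 6, 7} → 7.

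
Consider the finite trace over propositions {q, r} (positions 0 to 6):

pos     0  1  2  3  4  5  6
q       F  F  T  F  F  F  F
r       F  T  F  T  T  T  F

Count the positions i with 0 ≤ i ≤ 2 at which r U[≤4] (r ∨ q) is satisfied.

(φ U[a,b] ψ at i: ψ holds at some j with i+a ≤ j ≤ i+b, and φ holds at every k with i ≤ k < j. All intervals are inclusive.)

2

Evaluate at each i in [0,2]:
  i=0: ✗ (lhs fails at k=0 before rhs at j=1)
  i=1: ✓ (rhs at j=1)
  i=2: ✓ (rhs at j=2)
Positions where it holds: {1, 2} → 2.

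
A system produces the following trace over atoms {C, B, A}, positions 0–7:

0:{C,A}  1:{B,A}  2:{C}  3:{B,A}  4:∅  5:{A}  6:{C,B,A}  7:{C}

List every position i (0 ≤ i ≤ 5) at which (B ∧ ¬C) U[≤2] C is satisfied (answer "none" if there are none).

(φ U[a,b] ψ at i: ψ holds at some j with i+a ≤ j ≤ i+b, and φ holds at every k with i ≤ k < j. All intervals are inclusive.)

0, 1, 2

Evaluate at each i in [0,5]:
  i=0: ✓ (rhs at j=0)
  i=1: ✓ (rhs at j=2; lhs holds on [1,1])
  i=2: ✓ (rhs at j=2)
  i=3: ✗ (no rhs in [3,5])
  i=4: ✗ (lhs fails at k=4 before rhs at j=6)
  i=5: ✗ (lhs fails at k=5 before rhs at j=6)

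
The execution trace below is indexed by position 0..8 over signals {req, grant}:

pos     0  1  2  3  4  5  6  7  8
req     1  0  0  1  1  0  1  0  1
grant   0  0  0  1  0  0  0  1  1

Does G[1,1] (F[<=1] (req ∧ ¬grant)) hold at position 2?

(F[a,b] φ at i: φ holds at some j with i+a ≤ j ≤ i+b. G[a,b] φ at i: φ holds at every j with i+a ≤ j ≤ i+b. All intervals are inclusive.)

Check F[<=1] (req ∧ ¬grant) at every j in [3,3]:
  j=3: holds (witness at 4)
All positions satisfy it → formula holds.

Yes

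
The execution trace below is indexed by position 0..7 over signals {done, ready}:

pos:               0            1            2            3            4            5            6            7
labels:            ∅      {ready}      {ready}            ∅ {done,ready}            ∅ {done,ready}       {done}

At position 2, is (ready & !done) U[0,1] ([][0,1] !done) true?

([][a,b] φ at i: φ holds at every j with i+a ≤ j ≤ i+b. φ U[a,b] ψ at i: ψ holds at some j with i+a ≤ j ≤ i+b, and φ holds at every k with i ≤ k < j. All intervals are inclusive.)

Need some j in [2,3] with [][0,1] !done, and (ready & !done) at every k in [2,j-1].
  j=2: [][0,1] !done holds; no prefix to check → satisfied.

Yes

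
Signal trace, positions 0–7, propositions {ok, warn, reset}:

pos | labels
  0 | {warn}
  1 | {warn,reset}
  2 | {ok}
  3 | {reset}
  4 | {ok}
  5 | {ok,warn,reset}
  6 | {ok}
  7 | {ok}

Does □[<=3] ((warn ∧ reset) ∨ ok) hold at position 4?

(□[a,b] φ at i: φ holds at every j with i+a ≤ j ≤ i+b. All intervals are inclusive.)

Check ((warn ∧ reset) ∨ ok) at every j in [4,7]:
  j=4: true
  j=5: true
  j=6: true
  j=7: true
All positions satisfy it → formula holds.

True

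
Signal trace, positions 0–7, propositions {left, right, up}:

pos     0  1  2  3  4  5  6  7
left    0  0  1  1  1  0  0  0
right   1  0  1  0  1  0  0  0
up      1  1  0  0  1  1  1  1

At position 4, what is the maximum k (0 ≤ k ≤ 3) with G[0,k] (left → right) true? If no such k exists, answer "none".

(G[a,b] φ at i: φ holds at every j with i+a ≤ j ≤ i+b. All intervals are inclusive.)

3

(left → right) must hold from j=4 onward; find where it first fails.
  j=4: holds
  j=5: holds
  j=6: holds
  j=7: holds
Holds through j=7; largest k = 3.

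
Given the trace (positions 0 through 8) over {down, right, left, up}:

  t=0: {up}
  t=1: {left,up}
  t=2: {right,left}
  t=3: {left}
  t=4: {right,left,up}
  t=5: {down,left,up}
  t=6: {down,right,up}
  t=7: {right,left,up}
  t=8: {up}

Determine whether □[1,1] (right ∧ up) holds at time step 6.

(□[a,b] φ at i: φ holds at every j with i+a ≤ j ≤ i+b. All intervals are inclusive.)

Check (right ∧ up) at every j in [7,7]:
  j=7: true
All positions satisfy it → formula holds.

True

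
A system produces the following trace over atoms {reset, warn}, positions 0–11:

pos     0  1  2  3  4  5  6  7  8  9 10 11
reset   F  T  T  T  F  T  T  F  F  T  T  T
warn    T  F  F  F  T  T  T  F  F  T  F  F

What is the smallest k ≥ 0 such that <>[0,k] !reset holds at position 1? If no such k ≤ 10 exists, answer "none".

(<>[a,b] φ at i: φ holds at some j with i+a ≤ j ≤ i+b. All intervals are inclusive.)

3

Scan j = 1,2,… for !reset:
  j=1: fails
  j=2: fails
  j=3: fails
  j=4: holds
First hit at j=4, so smallest k = 4-1 = 3.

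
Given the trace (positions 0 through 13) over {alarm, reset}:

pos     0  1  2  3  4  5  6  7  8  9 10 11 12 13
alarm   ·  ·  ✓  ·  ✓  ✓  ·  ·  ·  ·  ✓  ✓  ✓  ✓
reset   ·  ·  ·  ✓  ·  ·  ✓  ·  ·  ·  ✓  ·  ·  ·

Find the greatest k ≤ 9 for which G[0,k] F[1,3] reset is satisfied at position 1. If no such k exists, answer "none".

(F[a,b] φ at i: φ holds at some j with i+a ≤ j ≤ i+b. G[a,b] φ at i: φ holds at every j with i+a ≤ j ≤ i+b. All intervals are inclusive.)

F[1,3] reset must hold from j=1 onward; find where it first fails.
  j=1: holds
  j=2: holds
  j=3: holds
  j=4: holds
  j=5: holds
  j=6: fails
Holds on [1,5], so largest k = 4.

4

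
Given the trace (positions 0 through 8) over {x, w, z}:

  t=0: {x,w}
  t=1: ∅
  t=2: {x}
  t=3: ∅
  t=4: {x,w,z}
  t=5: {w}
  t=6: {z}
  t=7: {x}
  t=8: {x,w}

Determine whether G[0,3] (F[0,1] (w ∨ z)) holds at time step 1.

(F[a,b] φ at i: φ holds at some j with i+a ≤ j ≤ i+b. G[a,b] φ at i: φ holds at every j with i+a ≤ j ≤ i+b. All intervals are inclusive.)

Check F[0,1] (w ∨ z) at every j in [1,4]:
  j=1: fails (none in [1,2])
  j=2: fails (none in [2,3])
  j=3: holds (witness at 4)
  j=4: holds (witness at 4)
Fails at j=1 → formula fails.

False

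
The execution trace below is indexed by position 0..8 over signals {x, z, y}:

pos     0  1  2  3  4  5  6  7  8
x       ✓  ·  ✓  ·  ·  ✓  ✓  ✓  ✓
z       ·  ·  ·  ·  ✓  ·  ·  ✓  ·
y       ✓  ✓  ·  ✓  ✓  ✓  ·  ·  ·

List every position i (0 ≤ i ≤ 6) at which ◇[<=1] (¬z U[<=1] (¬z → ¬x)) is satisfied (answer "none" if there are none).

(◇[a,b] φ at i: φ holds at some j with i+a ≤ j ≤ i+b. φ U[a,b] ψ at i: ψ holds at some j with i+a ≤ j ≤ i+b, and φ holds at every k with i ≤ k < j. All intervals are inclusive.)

Evaluate at each i in [0,6]:
  i=0: ✓ (witness j=0)
  i=1: ✓ (witness j=1)
  i=2: ✓ (witness j=2)
  i=3: ✓ (witness j=3)
  i=4: ✓ (witness j=4)
  i=5: ✓ (witness j=6)
  i=6: ✓ (witness j=6)

0, 1, 2, 3, 4, 5, 6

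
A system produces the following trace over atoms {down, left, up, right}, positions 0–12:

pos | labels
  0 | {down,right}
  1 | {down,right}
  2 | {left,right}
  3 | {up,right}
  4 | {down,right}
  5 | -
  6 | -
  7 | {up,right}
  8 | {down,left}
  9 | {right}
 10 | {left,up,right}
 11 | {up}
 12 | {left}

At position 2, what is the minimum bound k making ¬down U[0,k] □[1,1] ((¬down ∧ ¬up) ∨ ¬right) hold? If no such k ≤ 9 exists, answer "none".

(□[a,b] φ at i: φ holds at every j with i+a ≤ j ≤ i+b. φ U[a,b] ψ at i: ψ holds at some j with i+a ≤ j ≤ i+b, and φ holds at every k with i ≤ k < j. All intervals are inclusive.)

2

Need earliest j ≥ 2 with □[1,1] ((¬down ∧ ¬up) ∨ ¬right), and ¬down at every k in [2,j-1].
  j=2: rhs fails.
  j=3: rhs fails.
  j=4: rhs holds; lhs holds on [2,3]. k = 2.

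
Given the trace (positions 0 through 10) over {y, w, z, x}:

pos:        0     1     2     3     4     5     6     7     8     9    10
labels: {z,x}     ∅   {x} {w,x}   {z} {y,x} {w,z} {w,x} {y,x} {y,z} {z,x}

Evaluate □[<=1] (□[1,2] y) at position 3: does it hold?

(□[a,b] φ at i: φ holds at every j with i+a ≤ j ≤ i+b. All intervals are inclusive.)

Check □[1,2] y at every j in [3,4]:
  j=3: fails at 4
  j=4: fails at 6
Fails at j=3 → formula fails.

Does not hold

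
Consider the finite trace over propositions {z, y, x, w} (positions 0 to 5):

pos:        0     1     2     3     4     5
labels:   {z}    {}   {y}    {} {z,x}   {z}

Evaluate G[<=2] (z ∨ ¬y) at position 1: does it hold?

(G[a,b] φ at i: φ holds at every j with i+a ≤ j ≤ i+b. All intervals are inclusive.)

Check (z ∨ ¬y) at every j in [1,3]:
  j=1: true
  j=2: false
  j=3: true
Fails at j=2 → formula fails.

Does not hold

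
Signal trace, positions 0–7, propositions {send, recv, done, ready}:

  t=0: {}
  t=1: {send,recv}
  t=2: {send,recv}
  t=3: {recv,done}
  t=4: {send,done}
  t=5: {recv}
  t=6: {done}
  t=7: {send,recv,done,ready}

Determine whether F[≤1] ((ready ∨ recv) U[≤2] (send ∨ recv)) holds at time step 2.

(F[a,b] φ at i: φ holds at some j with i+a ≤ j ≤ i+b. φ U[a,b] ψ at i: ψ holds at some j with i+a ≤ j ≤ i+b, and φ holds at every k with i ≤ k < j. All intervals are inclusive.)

True

Check ((ready ∨ recv) U[≤2] (send ∨ recv)) at each j in [2,3]:
  j=2: holds
  j=3: holds
Found at j=2 → formula holds.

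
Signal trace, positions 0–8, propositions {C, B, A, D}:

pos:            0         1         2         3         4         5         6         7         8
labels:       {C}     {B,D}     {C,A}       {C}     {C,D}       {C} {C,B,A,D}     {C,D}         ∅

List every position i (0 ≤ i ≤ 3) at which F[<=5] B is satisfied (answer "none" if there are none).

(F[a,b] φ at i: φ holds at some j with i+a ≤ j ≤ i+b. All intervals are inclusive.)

Evaluate at each i in [0,3]:
  i=0: ✓ (witness j=1)
  i=1: ✓ (witness j=1)
  i=2: ✓ (witness j=6)
  i=3: ✓ (witness j=6)

0, 1, 2, 3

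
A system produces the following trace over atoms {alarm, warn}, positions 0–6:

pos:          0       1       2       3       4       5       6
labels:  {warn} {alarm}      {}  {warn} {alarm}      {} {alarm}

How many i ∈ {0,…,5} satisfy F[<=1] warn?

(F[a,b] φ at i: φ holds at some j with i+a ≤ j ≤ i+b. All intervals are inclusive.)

3

Evaluate at each i in [0,5]:
  i=0: ✓ (witness j=0)
  i=1: ✗ (none in [1,2])
  i=2: ✓ (witness j=3)
  i=3: ✓ (witness j=3)
  i=4: ✗ (none in [4,5])
  i=5: ✗ (none in [5,6])
Positions where it holds: {0, 2, 3} → 3.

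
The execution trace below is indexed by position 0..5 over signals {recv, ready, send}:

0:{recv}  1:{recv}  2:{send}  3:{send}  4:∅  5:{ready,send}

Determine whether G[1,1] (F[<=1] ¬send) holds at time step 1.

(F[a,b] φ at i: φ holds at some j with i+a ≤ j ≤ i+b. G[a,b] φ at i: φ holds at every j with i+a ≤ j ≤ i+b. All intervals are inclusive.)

False

Check F[<=1] ¬send at every j in [2,2]:
  j=2: fails (none in [2,3])
Fails at j=2 → formula fails.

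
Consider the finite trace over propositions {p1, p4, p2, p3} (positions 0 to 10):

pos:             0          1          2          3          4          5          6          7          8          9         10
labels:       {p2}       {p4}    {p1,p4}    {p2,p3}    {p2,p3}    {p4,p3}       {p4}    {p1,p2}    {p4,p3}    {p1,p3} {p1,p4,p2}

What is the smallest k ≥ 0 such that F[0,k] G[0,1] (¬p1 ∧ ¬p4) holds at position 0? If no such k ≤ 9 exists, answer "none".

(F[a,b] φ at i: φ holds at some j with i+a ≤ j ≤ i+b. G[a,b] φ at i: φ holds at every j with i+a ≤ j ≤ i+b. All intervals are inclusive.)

Scan j = 0,1,… for G[0,1] (¬p1 ∧ ¬p4):
  j=0: fails
  j=1: fails
  j=2: fails
  j=3: holds
First hit at j=3, so smallest k = 3-0 = 3.

3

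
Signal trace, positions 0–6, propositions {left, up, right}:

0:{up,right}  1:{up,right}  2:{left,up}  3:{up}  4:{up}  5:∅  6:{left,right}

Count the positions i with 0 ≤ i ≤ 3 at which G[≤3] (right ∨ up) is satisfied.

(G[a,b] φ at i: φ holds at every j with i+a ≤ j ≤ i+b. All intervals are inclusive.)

2

Evaluate at each i in [0,3]:
  i=0: ✓ (all of [0,3])
  i=1: ✓ (all of [1,4])
  i=2: ✗ (fails at j=5)
  i=3: ✗ (fails at j=5)
Positions where it holds: {0, 1} → 2.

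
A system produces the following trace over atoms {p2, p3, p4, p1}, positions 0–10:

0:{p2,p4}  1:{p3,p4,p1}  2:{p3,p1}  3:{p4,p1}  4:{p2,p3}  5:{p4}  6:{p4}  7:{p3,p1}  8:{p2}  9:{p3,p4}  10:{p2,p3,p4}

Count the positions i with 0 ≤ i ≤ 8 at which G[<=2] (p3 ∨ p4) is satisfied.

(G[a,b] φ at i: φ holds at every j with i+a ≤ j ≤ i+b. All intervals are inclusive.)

6

Evaluate at each i in [0,8]:
  i=0: ✓ (all of [0,2])
  i=1: ✓ (all of [1,3])
  i=2: ✓ (all of [2,4])
  i=3: ✓ (all of [3,5])
  i=4: ✓ (all of [4,6])
  i=5: ✓ (all of [5,7])
  i=6: ✗ (fails at j=8)
  i=7: ✗ (fails at j=8)
  i=8: ✗ (fails at j=8)
Positions where it holds: {0, 1, 2, 3, 4, 5} → 6.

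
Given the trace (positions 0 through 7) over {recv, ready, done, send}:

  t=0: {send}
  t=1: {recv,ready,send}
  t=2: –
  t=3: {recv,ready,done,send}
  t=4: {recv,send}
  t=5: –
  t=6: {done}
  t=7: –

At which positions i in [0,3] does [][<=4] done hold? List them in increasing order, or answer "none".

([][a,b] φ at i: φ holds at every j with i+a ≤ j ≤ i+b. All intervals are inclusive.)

none

Evaluate at each i in [0,3]:
  i=0: ✗ (fails at j=0)
  i=1: ✗ (fails at j=1)
  i=2: ✗ (fails at j=2)
  i=3: ✗ (fails at j=4)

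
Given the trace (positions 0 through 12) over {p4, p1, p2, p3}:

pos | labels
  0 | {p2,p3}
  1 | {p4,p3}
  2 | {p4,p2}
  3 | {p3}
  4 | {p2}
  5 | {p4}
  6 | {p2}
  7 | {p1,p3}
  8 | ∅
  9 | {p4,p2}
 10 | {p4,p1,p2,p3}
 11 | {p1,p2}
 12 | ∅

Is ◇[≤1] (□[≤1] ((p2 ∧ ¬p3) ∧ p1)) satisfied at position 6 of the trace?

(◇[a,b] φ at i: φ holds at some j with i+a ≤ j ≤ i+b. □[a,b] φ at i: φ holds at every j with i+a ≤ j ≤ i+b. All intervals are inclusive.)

No

Check □[≤1] ((p2 ∧ ¬p3) ∧ p1) at each j in [6,7]:
  j=6: fails at 6
  j=7: fails at 7
No position in the window satisfies it → formula fails.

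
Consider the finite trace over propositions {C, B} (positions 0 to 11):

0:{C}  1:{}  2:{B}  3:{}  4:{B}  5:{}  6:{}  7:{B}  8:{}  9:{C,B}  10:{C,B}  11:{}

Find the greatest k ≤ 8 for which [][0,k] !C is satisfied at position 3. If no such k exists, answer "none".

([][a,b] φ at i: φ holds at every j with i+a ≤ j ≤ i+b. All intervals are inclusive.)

!C must hold from j=3 onward; find where it first fails.
  j=3: holds
  j=4: holds
  j=5: holds
  j=6: holds
  j=7: holds
  j=8: holds
  j=9: fails
Holds on [3,8], so largest k = 5.

5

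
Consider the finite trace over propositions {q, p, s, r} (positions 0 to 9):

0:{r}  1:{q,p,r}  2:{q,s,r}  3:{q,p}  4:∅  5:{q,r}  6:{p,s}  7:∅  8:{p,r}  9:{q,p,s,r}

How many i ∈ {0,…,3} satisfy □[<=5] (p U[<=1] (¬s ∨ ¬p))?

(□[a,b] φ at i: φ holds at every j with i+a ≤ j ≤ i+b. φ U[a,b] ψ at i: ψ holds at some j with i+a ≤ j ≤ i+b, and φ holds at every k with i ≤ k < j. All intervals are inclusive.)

Evaluate at each i in [0,3]:
  i=0: ✓ (all of [0,5])
  i=1: ✓ (all of [1,6])
  i=2: ✓ (all of [2,7])
  i=3: ✓ (all of [3,8])
Positions where it holds: {0, 1, 2, 3} → 4.

4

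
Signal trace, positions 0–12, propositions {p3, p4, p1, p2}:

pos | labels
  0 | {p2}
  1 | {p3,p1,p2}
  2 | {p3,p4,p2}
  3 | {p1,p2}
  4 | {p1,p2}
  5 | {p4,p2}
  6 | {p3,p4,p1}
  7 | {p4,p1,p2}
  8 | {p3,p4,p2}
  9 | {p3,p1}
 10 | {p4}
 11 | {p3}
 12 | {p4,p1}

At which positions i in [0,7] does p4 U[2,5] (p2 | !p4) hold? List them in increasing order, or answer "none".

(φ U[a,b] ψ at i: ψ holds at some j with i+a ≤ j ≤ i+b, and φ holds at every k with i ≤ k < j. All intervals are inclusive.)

Evaluate at each i in [0,7]:
  i=0: ✗ (lhs fails at k=0 before rhs at j=2)
  i=1: ✗ (lhs fails at k=1 before rhs at j=3)
  i=2: ✗ (lhs fails at k=3 before rhs at j=4)
  i=3: ✗ (lhs fails at k=3 before rhs at j=5)
  i=4: ✗ (lhs fails at k=4 before rhs at j=7)
  i=5: ✓ (rhs at j=7; lhs holds on [5,6])
  i=6: ✓ (rhs at j=8; lhs holds on [6,7])
  i=7: ✓ (rhs at j=9; lhs holds on [7,8])

5, 6, 7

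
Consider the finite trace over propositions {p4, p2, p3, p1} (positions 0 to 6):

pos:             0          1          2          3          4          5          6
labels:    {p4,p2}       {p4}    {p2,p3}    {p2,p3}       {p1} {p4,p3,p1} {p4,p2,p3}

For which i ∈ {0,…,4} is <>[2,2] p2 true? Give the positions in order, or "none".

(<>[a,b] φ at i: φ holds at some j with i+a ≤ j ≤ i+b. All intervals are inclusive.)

Evaluate at each i in [0,4]:
  i=0: ✓ (witness j=2)
  i=1: ✓ (witness j=3)
  i=2: ✗ (none in [4,4])
  i=3: ✗ (none in [5,5])
  i=4: ✓ (witness j=6)

0, 1, 4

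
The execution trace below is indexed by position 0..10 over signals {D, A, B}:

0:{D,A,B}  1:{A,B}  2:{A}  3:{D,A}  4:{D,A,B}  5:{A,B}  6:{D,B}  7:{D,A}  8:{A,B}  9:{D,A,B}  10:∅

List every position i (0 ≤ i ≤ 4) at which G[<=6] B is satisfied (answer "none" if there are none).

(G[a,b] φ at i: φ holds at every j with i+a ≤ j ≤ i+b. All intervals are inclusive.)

Evaluate at each i in [0,4]:
  i=0: ✗ (fails at j=2)
  i=1: ✗ (fails at j=2)
  i=2: ✗ (fails at j=2)
  i=3: ✗ (fails at j=3)
  i=4: ✗ (fails at j=7)

none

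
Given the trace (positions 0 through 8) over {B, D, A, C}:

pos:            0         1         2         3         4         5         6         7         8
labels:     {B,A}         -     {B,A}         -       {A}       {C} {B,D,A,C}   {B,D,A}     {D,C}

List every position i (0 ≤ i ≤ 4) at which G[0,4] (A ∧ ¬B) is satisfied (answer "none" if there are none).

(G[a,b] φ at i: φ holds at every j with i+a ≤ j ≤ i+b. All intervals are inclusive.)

Evaluate at each i in [0,4]:
  i=0: ✗ (fails at j=0)
  i=1: ✗ (fails at j=1)
  i=2: ✗ (fails at j=2)
  i=3: ✗ (fails at j=3)
  i=4: ✗ (fails at j=5)

none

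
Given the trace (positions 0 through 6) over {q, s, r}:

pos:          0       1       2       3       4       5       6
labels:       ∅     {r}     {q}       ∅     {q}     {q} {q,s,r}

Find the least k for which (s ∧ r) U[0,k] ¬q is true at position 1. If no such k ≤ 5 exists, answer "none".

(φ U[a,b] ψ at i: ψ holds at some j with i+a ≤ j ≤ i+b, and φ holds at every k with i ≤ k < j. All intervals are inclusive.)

0

Need earliest j ≥ 1 with ¬q, and (s ∧ r) at every k in [1,j-1].
  j=1: rhs holds (empty prefix). k = 0.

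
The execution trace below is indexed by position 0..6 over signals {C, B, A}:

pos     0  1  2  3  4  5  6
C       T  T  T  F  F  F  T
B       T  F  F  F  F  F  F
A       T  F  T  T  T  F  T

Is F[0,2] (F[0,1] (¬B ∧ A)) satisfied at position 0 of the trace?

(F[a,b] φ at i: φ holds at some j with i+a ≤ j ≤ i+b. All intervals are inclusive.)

Holds

Check F[0,1] (¬B ∧ A) at each j in [0,2]:
  j=0: fails (none in [0,1])
  j=1: holds (witness at 2)
  j=2: holds (witness at 2)
Found at j=1 → formula holds.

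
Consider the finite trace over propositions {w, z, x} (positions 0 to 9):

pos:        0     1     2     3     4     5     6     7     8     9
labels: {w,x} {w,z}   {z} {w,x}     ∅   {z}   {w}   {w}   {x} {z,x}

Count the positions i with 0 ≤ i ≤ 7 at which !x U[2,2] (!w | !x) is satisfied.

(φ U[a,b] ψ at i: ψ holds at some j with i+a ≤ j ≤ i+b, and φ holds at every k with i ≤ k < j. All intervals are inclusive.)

3

Evaluate at each i in [0,7]:
  i=0: ✗ (lhs fails at k=0 before rhs at j=2)
  i=1: ✗ (no rhs in [3,3])
  i=2: ✗ (lhs fails at k=3 before rhs at j=4)
  i=3: ✗ (lhs fails at k=3 before rhs at j=5)
  i=4: ✓ (rhs at j=6; lhs holds on [4,5])
  i=5: ✓ (rhs at j=7; lhs holds on [5,6])
  i=6: ✓ (rhs at j=8; lhs holds on [6,7])
  i=7: ✗ (lhs fails at k=8 before rhs at j=9)
Positions where it holds: {4, 5, 6} → 3.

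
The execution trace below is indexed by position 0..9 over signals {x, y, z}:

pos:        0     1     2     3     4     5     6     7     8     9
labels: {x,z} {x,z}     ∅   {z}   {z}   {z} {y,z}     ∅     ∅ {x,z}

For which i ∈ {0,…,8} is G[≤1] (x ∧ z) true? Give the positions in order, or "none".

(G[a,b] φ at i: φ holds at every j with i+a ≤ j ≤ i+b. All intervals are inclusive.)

0

Evaluate at each i in [0,8]:
  i=0: ✓ (all of [0,1])
  i=1: ✗ (fails at j=2)
  i=2: ✗ (fails at j=2)
  i=3: ✗ (fails at j=3)
  i=4: ✗ (fails at j=4)
  i=5: ✗ (fails at j=5)
  i=6: ✗ (fails at j=6)
  i=7: ✗ (fails at j=7)
  i=8: ✗ (fails at j=8)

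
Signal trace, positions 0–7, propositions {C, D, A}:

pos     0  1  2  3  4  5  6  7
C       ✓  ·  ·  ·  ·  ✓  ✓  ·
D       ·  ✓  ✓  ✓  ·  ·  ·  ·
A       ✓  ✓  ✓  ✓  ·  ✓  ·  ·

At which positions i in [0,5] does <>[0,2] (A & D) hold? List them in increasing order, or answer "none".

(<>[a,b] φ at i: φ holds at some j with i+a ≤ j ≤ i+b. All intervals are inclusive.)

0, 1, 2, 3

Evaluate at each i in [0,5]:
  i=0: ✓ (witness j=1)
  i=1: ✓ (witness j=1)
  i=2: ✓ (witness j=2)
  i=3: ✓ (witness j=3)
  i=4: ✗ (none in [4,6])
  i=5: ✗ (none in [5,7])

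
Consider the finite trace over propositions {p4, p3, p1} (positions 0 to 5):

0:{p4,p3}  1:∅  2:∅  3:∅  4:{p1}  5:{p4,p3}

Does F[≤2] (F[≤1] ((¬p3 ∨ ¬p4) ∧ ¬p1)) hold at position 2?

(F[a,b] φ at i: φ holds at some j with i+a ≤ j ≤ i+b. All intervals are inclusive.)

Check F[≤1] ((¬p3 ∨ ¬p4) ∧ ¬p1) at each j in [2,4]:
  j=2: holds (witness at 2)
  j=3: holds (witness at 3)
  j=4: fails (none in [4,5])
Found at j=2 → formula holds.

Yes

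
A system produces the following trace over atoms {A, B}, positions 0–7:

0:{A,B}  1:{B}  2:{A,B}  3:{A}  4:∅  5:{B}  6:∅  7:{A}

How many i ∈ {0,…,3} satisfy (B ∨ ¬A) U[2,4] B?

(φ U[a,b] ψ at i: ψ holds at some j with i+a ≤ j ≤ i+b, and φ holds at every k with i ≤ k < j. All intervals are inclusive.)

Evaluate at each i in [0,3]:
  i=0: ✓ (rhs at j=2; lhs holds on [0,1])
  i=1: ✗ (lhs fails at k=3 before rhs at j=5)
  i=2: ✗ (lhs fails at k=3 before rhs at j=5)
  i=3: ✗ (lhs fails at k=3 before rhs at j=5)
Positions where it holds: {0} → 1.

1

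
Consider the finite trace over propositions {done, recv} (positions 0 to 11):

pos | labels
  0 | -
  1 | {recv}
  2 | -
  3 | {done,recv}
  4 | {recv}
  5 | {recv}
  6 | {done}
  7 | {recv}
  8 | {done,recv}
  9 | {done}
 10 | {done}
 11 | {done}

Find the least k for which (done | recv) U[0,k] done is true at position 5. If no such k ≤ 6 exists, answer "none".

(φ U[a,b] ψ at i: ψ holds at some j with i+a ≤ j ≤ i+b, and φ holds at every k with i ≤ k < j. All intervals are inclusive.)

Need earliest j ≥ 5 with done, and (done | recv) at every k in [5,j-1].
  j=5: rhs fails.
  j=6: rhs holds; lhs holds on [5,5]. k = 1.

1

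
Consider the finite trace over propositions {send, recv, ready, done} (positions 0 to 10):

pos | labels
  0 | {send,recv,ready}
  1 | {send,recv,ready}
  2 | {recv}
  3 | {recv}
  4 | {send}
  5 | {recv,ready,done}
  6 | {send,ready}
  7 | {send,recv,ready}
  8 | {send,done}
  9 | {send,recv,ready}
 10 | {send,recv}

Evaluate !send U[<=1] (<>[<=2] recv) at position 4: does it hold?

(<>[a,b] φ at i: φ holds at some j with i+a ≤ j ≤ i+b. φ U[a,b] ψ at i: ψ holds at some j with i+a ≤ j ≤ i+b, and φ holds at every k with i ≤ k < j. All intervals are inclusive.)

True

Need some j in [4,5] with <>[<=2] recv, and !send at every k in [4,j-1].
  j=4: <>[<=2] recv holds; no prefix to check → satisfied.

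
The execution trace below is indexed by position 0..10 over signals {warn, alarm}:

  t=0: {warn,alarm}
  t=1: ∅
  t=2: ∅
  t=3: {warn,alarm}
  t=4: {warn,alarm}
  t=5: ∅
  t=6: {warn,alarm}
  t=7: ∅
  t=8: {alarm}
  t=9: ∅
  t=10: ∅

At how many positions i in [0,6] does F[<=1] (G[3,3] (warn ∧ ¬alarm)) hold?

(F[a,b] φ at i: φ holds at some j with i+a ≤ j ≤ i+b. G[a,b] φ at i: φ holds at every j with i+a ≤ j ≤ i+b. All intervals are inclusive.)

0

Evaluate at each i in [0,6]:
  i=0: ✗ (none in [0,1])
  i=1: ✗ (none in [1,2])
  i=2: ✗ (none in [2,3])
  i=3: ✗ (none in [3,4])
  i=4: ✗ (none in [4,5])
  i=5: ✗ (none in [5,6])
  i=6: ✗ (none in [6,7])
Positions where it holds: {} → 0.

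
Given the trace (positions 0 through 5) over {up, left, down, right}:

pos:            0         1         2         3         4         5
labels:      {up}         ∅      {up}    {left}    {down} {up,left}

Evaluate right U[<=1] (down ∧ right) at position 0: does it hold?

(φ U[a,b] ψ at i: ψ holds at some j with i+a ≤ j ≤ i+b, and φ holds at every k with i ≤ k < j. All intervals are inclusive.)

Need some j in [0,1] with (down ∧ right), and right at every k in [0,j-1].
  j=0: (down ∧ right) false.
  j=1: (down ∧ right) false.
No j in the window works → until fails.

False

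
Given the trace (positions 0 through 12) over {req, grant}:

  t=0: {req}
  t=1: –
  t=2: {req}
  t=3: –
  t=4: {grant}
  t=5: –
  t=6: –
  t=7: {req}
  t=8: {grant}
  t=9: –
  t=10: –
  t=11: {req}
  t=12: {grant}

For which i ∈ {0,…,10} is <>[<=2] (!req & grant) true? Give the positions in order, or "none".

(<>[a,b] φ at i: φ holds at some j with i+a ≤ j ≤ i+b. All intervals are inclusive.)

Evaluate at each i in [0,10]:
  i=0: ✗ (none in [0,2])
  i=1: ✗ (none in [1,3])
  i=2: ✓ (witness j=4)
  i=3: ✓ (witness j=4)
  i=4: ✓ (witness j=4)
  i=5: ✗ (none in [5,7])
  i=6: ✓ (witness j=8)
  i=7: ✓ (witness j=8)
  i=8: ✓ (witness j=8)
  i=9: ✗ (none in [9,11])
  i=10: ✓ (witness j=12)

2, 3, 4, 6, 7, 8, 10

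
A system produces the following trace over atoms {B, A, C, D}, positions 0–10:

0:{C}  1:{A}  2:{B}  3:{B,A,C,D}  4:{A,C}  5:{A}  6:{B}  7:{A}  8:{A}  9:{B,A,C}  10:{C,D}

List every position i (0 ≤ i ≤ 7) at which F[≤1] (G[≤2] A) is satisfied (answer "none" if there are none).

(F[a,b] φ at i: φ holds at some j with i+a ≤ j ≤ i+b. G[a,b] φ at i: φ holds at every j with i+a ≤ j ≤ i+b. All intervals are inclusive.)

2, 3, 6, 7

Evaluate at each i in [0,7]:
  i=0: ✗ (none in [0,1])
  i=1: ✗ (none in [1,2])
  i=2: ✓ (witness j=3)
  i=3: ✓ (witness j=3)
  i=4: ✗ (none in [4,5])
  i=5: ✗ (none in [5,6])
  i=6: ✓ (witness j=7)
  i=7: ✓ (witness j=7)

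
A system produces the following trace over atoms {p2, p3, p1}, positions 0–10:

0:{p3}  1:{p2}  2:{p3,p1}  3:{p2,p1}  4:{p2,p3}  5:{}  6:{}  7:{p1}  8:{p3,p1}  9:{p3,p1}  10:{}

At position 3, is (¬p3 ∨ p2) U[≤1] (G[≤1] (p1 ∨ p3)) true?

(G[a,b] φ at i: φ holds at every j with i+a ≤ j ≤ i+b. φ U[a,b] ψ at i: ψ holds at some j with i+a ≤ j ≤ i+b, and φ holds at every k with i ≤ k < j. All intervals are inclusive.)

Need some j in [3,4] with G[≤1] (p1 ∨ p3), and (¬p3 ∨ p2) at every k in [3,j-1].
  j=3: G[≤1] (p1 ∨ p3) holds; no prefix to check → satisfied.

Yes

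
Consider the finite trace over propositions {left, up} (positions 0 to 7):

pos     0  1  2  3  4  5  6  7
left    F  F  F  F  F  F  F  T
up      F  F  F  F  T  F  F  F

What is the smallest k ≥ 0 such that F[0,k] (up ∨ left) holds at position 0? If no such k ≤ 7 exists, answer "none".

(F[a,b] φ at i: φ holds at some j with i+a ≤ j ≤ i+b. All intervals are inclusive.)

4

Scan j = 0,1,… for (up ∨ left):
  j=0: fails
  j=1: fails
  j=2: fails
  j=3: fails
  j=4: holds
First hit at j=4, so smallest k = 4-0 = 4.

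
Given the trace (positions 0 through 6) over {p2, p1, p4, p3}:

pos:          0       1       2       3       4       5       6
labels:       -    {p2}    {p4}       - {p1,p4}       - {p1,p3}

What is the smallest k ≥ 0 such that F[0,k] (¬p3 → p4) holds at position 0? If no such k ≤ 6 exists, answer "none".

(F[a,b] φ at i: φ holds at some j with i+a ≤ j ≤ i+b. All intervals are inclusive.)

2

Scan j = 0,1,… for (¬p3 → p4):
  j=0: fails
  j=1: fails
  j=2: holds
First hit at j=2, so smallest k = 2-0 = 2.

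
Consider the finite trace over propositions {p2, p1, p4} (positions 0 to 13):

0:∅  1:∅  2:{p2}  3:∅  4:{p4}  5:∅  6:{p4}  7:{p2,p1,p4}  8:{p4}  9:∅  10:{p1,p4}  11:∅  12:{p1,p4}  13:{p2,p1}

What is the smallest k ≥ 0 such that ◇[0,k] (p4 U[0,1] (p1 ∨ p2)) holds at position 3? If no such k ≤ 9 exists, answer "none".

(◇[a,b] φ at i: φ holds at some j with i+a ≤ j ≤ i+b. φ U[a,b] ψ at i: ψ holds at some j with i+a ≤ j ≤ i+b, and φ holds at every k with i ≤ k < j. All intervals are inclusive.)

3

Scan j = 3,4,… for (p4 U[0,1] (p1 ∨ p2)):
  j=3: fails
  j=4: fails
  j=5: fails
  j=6: holds
First hit at j=6, so smallest k = 6-3 = 3.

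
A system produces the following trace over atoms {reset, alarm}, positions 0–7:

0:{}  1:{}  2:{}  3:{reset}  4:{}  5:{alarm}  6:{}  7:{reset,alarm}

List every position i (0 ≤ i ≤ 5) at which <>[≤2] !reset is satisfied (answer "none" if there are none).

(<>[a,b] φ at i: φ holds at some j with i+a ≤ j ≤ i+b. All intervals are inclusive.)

0, 1, 2, 3, 4, 5

Evaluate at each i in [0,5]:
  i=0: ✓ (witness j=0)
  i=1: ✓ (witness j=1)
  i=2: ✓ (witness j=2)
  i=3: ✓ (witness j=4)
  i=4: ✓ (witness j=4)
  i=5: ✓ (witness j=5)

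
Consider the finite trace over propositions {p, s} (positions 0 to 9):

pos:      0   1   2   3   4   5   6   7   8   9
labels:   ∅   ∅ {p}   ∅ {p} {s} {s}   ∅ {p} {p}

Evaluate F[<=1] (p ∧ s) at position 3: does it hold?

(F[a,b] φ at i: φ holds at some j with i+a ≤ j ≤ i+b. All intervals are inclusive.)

Check (p ∧ s) at each j in [3,4]:
  j=3: false
  j=4: false
No position in the window satisfies it → formula fails.

No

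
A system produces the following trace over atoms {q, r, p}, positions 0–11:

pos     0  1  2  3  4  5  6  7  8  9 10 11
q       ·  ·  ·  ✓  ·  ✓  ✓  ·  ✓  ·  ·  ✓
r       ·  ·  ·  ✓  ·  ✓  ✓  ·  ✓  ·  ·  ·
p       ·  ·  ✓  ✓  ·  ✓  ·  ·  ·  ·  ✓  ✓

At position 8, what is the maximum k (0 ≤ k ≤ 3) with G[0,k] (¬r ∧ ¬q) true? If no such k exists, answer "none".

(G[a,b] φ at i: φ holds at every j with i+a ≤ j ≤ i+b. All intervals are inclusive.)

(¬r ∧ ¬q) must hold from j=8 onward; find where it first fails.
  j=8: fails → no k works.

none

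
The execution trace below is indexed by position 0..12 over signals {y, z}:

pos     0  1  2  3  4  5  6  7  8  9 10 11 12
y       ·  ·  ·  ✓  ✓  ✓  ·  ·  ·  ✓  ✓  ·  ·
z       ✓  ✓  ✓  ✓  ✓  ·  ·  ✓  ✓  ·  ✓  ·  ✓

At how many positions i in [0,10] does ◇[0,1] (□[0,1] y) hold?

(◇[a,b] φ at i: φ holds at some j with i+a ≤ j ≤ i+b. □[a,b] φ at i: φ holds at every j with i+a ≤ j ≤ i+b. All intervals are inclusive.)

Evaluate at each i in [0,10]:
  i=0: ✗ (none in [0,1])
  i=1: ✗ (none in [1,2])
  i=2: ✓ (witness j=3)
  i=3: ✓ (witness j=3)
  i=4: ✓ (witness j=4)
  i=5: ✗ (none in [5,6])
  i=6: ✗ (none in [6,7])
  i=7: ✗ (none in [7,8])
  i=8: ✓ (witness j=9)
  i=9: ✓ (witness j=9)
  i=10: ✗ (none in [10,11])
Positions where it holds: {2, 3, 4, 8, 9} → 5.

5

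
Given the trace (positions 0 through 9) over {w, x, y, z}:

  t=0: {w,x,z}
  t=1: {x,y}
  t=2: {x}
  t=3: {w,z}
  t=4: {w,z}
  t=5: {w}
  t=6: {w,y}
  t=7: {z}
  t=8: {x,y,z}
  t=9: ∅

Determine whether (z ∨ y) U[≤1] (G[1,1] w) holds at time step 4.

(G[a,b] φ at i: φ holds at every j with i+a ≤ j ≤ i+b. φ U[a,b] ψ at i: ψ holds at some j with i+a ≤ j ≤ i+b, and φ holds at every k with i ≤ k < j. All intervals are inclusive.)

Need some j in [4,5] with G[1,1] w, and (z ∨ y) at every k in [4,j-1].
  j=4: G[1,1] w holds; no prefix to check → satisfied.

Holds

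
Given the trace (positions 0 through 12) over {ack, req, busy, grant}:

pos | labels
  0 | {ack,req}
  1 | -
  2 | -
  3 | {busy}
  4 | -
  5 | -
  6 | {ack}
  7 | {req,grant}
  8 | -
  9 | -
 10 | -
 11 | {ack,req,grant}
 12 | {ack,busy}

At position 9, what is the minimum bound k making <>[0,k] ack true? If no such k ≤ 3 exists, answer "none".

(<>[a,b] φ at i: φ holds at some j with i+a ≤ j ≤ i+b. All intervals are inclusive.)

Scan j = 9,10,… for ack:
  j=9: fails
  j=10: fails
  j=11: holds
First hit at j=11, so smallest k = 11-9 = 2.

2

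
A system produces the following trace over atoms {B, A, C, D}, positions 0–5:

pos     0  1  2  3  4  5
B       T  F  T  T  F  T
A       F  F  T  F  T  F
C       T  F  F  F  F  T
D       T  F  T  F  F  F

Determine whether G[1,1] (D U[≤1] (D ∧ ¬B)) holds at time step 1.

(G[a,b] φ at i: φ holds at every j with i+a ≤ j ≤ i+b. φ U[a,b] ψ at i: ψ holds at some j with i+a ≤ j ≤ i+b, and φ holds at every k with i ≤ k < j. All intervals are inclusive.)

Does not hold

Check (D U[≤1] (D ∧ ¬B)) at every j in [2,2]:
  j=2: fails
Fails at j=2 → formula fails.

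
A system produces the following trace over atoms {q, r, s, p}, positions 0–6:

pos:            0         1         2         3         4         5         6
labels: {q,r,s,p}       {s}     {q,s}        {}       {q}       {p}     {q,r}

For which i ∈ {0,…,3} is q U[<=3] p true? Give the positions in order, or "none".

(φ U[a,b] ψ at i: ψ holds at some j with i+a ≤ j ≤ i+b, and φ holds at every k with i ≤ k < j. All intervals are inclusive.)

Evaluate at each i in [0,3]:
  i=0: ✓ (rhs at j=0)
  i=1: ✗ (no rhs in [1,4])
  i=2: ✗ (lhs fails at k=3 before rhs at j=5)
  i=3: ✗ (lhs fails at k=3 before rhs at j=5)

0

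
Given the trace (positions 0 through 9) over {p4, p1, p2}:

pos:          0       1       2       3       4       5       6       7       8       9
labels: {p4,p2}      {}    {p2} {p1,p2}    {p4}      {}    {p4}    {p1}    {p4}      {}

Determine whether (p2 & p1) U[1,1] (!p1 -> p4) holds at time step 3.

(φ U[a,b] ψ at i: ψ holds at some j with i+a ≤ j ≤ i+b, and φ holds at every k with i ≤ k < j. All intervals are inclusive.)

Need some j in [4,4] with (!p1 -> p4), and (p2 & p1) at every k in [3,j-1].
  j=4: (!p1 -> p4) holds; (p2 & p1) holds at every k in [3,3] → satisfied.

Yes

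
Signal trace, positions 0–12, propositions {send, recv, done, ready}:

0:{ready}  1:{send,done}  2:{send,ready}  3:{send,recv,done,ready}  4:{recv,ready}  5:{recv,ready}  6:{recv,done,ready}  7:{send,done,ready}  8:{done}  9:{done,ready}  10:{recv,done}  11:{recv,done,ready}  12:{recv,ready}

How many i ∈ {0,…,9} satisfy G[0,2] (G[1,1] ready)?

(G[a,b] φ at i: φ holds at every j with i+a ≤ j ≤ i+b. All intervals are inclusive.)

4

Evaluate at each i in [0,9]:
  i=0: ✗ (fails at j=0)
  i=1: ✓ (all of [1,3])
  i=2: ✓ (all of [2,4])
  i=3: ✓ (all of [3,5])
  i=4: ✓ (all of [4,6])
  i=5: ✗ (fails at j=7)
  i=6: ✗ (fails at j=7)
  i=7: ✗ (fails at j=7)
  i=8: ✗ (fails at j=9)
  i=9: ✗ (fails at j=9)
Positions where it holds: {1, 2, 3, 4} → 4.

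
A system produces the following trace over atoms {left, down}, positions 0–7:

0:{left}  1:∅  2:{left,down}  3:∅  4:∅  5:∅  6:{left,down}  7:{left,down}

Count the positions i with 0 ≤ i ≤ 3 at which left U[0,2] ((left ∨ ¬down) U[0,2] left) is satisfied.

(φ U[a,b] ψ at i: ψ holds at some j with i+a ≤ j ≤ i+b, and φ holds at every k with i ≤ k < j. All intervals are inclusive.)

Evaluate at each i in [0,3]:
  i=0: ✓ (rhs at j=0)
  i=1: ✓ (rhs at j=1)
  i=2: ✓ (rhs at j=2)
  i=3: ✗ (lhs fails at k=3 before rhs at j=4)
Positions where it holds: {0, 1, 2} → 3.

3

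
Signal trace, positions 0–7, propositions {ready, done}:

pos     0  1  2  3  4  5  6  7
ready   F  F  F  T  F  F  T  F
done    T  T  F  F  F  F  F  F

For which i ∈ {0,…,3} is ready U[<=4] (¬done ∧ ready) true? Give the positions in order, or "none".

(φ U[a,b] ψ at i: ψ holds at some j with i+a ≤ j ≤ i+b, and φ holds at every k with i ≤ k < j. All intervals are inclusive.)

3

Evaluate at each i in [0,3]:
  i=0: ✗ (lhs fails at k=0 before rhs at j=3)
  i=1: ✗ (lhs fails at k=1 before rhs at j=3)
  i=2: ✗ (lhs fails at k=2 before rhs at j=3)
  i=3: ✓ (rhs at j=3)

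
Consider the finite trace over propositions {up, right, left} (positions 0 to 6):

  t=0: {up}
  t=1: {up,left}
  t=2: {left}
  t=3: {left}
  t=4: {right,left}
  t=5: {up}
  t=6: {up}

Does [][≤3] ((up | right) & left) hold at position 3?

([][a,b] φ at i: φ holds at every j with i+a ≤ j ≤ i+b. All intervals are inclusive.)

Does not hold

Check ((up | right) & left) at every j in [3,6]:
  j=3: false
  j=4: true
  j=5: false
  j=6: false
Fails at j=3 → formula fails.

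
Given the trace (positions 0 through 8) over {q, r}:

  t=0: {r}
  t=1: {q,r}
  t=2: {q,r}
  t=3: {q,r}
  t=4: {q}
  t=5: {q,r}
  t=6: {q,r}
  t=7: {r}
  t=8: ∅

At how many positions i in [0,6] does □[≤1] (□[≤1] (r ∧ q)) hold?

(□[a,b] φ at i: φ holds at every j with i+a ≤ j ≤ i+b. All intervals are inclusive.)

1

Evaluate at each i in [0,6]:
  i=0: ✗ (fails at j=0)
  i=1: ✓ (all of [1,2])
  i=2: ✗ (fails at j=3)
  i=3: ✗ (fails at j=3)
  i=4: ✗ (fails at j=4)
  i=5: ✗ (fails at j=6)
  i=6: ✗ (fails at j=6)
Positions where it holds: {1} → 1.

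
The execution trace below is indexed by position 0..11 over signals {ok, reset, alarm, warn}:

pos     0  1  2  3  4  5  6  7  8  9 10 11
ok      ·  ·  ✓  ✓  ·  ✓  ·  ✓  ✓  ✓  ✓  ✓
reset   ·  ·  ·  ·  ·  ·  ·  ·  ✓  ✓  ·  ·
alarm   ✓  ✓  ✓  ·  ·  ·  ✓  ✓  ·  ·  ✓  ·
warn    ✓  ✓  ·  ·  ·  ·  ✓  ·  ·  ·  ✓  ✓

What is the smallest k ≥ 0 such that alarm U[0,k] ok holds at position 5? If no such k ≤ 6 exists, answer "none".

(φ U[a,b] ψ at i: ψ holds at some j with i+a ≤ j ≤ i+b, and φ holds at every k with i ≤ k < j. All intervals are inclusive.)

Need earliest j ≥ 5 with ok, and alarm at every k in [5,j-1].
  j=5: rhs holds (empty prefix). k = 0.

0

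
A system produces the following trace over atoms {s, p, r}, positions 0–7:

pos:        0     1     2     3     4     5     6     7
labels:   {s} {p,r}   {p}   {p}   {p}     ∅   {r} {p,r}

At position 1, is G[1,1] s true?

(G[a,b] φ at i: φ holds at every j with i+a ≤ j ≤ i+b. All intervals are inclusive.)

Check s at every j in [2,2]:
  j=2: false
Fails at j=2 → formula fails.

False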